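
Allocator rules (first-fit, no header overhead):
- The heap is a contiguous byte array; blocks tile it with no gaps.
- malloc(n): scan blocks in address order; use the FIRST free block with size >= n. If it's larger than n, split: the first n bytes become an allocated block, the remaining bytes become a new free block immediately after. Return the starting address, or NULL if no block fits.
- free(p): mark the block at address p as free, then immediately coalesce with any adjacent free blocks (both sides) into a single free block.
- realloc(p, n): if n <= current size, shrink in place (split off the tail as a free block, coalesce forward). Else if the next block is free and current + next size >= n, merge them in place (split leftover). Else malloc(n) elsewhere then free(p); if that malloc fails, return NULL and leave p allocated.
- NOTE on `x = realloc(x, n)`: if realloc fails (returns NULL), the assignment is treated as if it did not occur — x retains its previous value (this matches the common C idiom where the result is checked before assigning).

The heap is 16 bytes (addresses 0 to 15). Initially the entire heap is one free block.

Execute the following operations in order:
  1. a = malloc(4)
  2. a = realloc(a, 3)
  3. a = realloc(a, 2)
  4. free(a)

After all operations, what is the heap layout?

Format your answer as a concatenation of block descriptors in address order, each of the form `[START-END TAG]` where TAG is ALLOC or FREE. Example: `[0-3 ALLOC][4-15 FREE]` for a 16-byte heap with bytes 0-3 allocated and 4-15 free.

Op 1: a = malloc(4) -> a = 0; heap: [0-3 ALLOC][4-15 FREE]
Op 2: a = realloc(a, 3) -> a = 0; heap: [0-2 ALLOC][3-15 FREE]
Op 3: a = realloc(a, 2) -> a = 0; heap: [0-1 ALLOC][2-15 FREE]
Op 4: free(a) -> (freed a); heap: [0-15 FREE]

Answer: [0-15 FREE]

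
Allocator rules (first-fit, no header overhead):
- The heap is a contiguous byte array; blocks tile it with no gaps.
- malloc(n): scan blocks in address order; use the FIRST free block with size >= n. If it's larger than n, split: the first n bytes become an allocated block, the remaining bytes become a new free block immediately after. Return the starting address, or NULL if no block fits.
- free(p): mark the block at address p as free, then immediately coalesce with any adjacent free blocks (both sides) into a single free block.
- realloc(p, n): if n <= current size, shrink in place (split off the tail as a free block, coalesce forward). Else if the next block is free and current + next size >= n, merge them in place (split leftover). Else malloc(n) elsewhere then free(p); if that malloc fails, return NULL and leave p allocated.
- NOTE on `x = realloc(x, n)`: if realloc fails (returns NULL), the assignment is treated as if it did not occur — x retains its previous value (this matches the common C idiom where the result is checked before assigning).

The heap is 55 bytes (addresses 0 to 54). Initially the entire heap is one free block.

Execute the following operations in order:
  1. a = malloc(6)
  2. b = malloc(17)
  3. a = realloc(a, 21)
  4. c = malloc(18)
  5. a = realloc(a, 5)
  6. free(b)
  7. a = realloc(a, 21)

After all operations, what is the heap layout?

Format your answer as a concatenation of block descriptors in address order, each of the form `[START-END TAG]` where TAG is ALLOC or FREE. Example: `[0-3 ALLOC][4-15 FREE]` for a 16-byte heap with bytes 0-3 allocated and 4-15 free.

Answer: [0-22 FREE][23-43 ALLOC][44-54 FREE]

Derivation:
Op 1: a = malloc(6) -> a = 0; heap: [0-5 ALLOC][6-54 FREE]
Op 2: b = malloc(17) -> b = 6; heap: [0-5 ALLOC][6-22 ALLOC][23-54 FREE]
Op 3: a = realloc(a, 21) -> a = 23; heap: [0-5 FREE][6-22 ALLOC][23-43 ALLOC][44-54 FREE]
Op 4: c = malloc(18) -> c = NULL; heap: [0-5 FREE][6-22 ALLOC][23-43 ALLOC][44-54 FREE]
Op 5: a = realloc(a, 5) -> a = 23; heap: [0-5 FREE][6-22 ALLOC][23-27 ALLOC][28-54 FREE]
Op 6: free(b) -> (freed b); heap: [0-22 FREE][23-27 ALLOC][28-54 FREE]
Op 7: a = realloc(a, 21) -> a = 23; heap: [0-22 FREE][23-43 ALLOC][44-54 FREE]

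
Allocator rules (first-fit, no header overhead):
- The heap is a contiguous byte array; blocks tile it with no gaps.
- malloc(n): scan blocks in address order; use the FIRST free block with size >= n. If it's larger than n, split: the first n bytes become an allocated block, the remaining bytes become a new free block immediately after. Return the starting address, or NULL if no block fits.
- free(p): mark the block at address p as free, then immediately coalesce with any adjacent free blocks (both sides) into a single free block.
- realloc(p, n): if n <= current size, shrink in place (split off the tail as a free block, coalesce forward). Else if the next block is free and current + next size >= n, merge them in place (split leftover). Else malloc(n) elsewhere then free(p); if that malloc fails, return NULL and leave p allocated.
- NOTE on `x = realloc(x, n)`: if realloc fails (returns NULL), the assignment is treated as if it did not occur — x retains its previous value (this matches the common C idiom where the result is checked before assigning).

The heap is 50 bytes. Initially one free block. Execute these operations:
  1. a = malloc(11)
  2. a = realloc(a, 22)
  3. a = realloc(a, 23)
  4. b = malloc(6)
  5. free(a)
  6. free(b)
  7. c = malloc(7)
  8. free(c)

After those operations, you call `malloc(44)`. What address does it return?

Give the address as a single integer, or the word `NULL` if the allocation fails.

Op 1: a = malloc(11) -> a = 0; heap: [0-10 ALLOC][11-49 FREE]
Op 2: a = realloc(a, 22) -> a = 0; heap: [0-21 ALLOC][22-49 FREE]
Op 3: a = realloc(a, 23) -> a = 0; heap: [0-22 ALLOC][23-49 FREE]
Op 4: b = malloc(6) -> b = 23; heap: [0-22 ALLOC][23-28 ALLOC][29-49 FREE]
Op 5: free(a) -> (freed a); heap: [0-22 FREE][23-28 ALLOC][29-49 FREE]
Op 6: free(b) -> (freed b); heap: [0-49 FREE]
Op 7: c = malloc(7) -> c = 0; heap: [0-6 ALLOC][7-49 FREE]
Op 8: free(c) -> (freed c); heap: [0-49 FREE]
malloc(44): first-fit scan over [0-49 FREE] -> 0

Answer: 0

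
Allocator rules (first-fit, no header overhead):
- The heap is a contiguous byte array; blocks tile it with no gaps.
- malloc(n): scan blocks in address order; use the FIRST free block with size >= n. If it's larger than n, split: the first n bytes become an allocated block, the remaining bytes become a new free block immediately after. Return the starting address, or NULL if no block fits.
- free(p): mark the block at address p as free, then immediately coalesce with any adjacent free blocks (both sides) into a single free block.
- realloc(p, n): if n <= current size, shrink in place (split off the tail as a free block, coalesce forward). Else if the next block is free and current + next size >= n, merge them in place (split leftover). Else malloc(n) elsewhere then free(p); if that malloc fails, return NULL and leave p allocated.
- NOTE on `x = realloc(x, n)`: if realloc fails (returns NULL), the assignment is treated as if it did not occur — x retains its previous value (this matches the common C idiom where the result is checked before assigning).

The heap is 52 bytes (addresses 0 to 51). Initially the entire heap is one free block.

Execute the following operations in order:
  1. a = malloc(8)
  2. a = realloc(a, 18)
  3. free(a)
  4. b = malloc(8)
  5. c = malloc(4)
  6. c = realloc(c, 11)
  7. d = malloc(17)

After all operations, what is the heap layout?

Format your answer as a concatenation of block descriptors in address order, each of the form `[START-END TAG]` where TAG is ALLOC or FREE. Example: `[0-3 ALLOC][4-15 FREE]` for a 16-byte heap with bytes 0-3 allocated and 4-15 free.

Answer: [0-7 ALLOC][8-18 ALLOC][19-35 ALLOC][36-51 FREE]

Derivation:
Op 1: a = malloc(8) -> a = 0; heap: [0-7 ALLOC][8-51 FREE]
Op 2: a = realloc(a, 18) -> a = 0; heap: [0-17 ALLOC][18-51 FREE]
Op 3: free(a) -> (freed a); heap: [0-51 FREE]
Op 4: b = malloc(8) -> b = 0; heap: [0-7 ALLOC][8-51 FREE]
Op 5: c = malloc(4) -> c = 8; heap: [0-7 ALLOC][8-11 ALLOC][12-51 FREE]
Op 6: c = realloc(c, 11) -> c = 8; heap: [0-7 ALLOC][8-18 ALLOC][19-51 FREE]
Op 7: d = malloc(17) -> d = 19; heap: [0-7 ALLOC][8-18 ALLOC][19-35 ALLOC][36-51 FREE]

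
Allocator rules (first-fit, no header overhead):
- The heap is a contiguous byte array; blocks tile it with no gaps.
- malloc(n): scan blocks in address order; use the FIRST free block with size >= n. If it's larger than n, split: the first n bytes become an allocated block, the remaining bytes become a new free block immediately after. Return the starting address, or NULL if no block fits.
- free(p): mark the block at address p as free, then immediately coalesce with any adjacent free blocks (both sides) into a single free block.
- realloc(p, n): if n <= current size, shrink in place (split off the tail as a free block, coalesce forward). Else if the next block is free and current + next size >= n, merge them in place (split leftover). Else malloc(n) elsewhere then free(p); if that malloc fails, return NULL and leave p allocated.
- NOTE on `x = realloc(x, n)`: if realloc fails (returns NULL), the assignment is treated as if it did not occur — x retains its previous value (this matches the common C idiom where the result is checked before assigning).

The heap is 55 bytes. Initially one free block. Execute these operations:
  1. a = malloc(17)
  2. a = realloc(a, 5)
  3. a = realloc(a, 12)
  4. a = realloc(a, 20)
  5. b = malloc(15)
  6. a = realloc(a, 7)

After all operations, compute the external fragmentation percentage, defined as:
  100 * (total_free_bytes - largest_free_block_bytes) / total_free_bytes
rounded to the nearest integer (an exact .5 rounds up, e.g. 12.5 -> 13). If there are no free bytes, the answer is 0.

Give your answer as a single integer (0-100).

Answer: 39

Derivation:
Op 1: a = malloc(17) -> a = 0; heap: [0-16 ALLOC][17-54 FREE]
Op 2: a = realloc(a, 5) -> a = 0; heap: [0-4 ALLOC][5-54 FREE]
Op 3: a = realloc(a, 12) -> a = 0; heap: [0-11 ALLOC][12-54 FREE]
Op 4: a = realloc(a, 20) -> a = 0; heap: [0-19 ALLOC][20-54 FREE]
Op 5: b = malloc(15) -> b = 20; heap: [0-19 ALLOC][20-34 ALLOC][35-54 FREE]
Op 6: a = realloc(a, 7) -> a = 0; heap: [0-6 ALLOC][7-19 FREE][20-34 ALLOC][35-54 FREE]
Free blocks: [13 20] total_free=33 largest=20 -> 100*(33-20)/33 = 1300/33 ≈ 39.394 -> rounds to 39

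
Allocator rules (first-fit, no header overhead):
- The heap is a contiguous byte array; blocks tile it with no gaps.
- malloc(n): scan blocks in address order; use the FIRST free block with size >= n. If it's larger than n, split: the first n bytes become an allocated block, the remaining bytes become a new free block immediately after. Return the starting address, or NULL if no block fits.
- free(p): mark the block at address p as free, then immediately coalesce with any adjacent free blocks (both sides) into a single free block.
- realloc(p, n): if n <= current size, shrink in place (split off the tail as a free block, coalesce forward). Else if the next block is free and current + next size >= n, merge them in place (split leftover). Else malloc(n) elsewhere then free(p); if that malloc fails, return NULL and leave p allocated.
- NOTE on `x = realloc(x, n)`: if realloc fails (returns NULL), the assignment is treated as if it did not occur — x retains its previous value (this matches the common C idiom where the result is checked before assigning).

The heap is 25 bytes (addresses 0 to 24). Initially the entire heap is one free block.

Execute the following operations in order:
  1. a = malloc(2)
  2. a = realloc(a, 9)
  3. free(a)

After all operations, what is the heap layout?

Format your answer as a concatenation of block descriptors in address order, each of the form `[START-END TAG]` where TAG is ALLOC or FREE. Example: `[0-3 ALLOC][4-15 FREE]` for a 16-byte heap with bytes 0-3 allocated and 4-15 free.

Op 1: a = malloc(2) -> a = 0; heap: [0-1 ALLOC][2-24 FREE]
Op 2: a = realloc(a, 9) -> a = 0; heap: [0-8 ALLOC][9-24 FREE]
Op 3: free(a) -> (freed a); heap: [0-24 FREE]

Answer: [0-24 FREE]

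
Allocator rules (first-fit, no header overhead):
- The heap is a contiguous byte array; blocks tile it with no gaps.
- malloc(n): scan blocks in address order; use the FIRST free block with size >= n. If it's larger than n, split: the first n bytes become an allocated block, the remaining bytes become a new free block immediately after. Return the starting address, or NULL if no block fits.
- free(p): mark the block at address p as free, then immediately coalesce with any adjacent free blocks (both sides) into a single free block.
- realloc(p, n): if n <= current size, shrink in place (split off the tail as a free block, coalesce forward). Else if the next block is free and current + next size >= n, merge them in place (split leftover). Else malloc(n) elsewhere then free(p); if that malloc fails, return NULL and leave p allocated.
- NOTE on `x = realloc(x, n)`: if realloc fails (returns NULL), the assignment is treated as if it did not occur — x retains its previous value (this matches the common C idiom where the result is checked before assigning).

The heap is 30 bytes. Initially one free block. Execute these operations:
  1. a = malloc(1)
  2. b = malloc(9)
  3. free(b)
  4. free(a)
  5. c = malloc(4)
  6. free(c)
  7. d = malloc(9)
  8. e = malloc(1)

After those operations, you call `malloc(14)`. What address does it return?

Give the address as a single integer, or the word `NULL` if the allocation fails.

Answer: 10

Derivation:
Op 1: a = malloc(1) -> a = 0; heap: [0-0 ALLOC][1-29 FREE]
Op 2: b = malloc(9) -> b = 1; heap: [0-0 ALLOC][1-9 ALLOC][10-29 FREE]
Op 3: free(b) -> (freed b); heap: [0-0 ALLOC][1-29 FREE]
Op 4: free(a) -> (freed a); heap: [0-29 FREE]
Op 5: c = malloc(4) -> c = 0; heap: [0-3 ALLOC][4-29 FREE]
Op 6: free(c) -> (freed c); heap: [0-29 FREE]
Op 7: d = malloc(9) -> d = 0; heap: [0-8 ALLOC][9-29 FREE]
Op 8: e = malloc(1) -> e = 9; heap: [0-8 ALLOC][9-9 ALLOC][10-29 FREE]
malloc(14): first-fit scan over [0-8 ALLOC][9-9 ALLOC][10-29 FREE] -> 10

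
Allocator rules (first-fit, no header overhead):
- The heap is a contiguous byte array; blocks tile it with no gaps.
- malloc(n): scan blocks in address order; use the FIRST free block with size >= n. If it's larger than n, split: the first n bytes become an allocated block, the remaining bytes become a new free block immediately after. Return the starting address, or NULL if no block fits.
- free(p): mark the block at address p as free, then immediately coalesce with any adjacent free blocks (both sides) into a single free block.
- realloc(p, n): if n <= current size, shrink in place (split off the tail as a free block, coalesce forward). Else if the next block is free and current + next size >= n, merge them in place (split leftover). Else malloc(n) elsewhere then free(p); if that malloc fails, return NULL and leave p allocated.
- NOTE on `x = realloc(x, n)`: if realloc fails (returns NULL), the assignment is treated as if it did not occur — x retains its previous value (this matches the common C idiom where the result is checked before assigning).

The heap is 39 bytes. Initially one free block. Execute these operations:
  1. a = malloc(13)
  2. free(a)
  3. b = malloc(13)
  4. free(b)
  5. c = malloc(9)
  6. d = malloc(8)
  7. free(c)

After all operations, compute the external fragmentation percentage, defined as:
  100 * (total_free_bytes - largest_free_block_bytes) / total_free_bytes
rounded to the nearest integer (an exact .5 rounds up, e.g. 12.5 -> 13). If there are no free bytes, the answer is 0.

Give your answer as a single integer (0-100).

Answer: 29

Derivation:
Op 1: a = malloc(13) -> a = 0; heap: [0-12 ALLOC][13-38 FREE]
Op 2: free(a) -> (freed a); heap: [0-38 FREE]
Op 3: b = malloc(13) -> b = 0; heap: [0-12 ALLOC][13-38 FREE]
Op 4: free(b) -> (freed b); heap: [0-38 FREE]
Op 5: c = malloc(9) -> c = 0; heap: [0-8 ALLOC][9-38 FREE]
Op 6: d = malloc(8) -> d = 9; heap: [0-8 ALLOC][9-16 ALLOC][17-38 FREE]
Op 7: free(c) -> (freed c); heap: [0-8 FREE][9-16 ALLOC][17-38 FREE]
Free blocks: [9 22] total_free=31 largest=22 -> 100*(31-22)/31 = 900/31 ≈ 29.032 -> rounds to 29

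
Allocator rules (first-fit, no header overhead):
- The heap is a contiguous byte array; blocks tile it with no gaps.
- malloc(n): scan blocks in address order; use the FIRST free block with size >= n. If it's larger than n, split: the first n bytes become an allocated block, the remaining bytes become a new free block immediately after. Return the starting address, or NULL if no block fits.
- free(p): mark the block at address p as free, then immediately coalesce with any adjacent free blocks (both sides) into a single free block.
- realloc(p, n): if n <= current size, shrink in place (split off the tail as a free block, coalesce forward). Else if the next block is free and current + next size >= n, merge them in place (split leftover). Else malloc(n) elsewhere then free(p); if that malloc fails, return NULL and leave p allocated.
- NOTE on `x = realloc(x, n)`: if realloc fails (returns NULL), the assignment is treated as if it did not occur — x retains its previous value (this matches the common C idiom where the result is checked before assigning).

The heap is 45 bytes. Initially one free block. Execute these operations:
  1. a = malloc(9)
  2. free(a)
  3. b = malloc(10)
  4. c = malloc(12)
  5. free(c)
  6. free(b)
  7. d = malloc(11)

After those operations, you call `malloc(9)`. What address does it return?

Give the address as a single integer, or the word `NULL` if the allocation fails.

Op 1: a = malloc(9) -> a = 0; heap: [0-8 ALLOC][9-44 FREE]
Op 2: free(a) -> (freed a); heap: [0-44 FREE]
Op 3: b = malloc(10) -> b = 0; heap: [0-9 ALLOC][10-44 FREE]
Op 4: c = malloc(12) -> c = 10; heap: [0-9 ALLOC][10-21 ALLOC][22-44 FREE]
Op 5: free(c) -> (freed c); heap: [0-9 ALLOC][10-44 FREE]
Op 6: free(b) -> (freed b); heap: [0-44 FREE]
Op 7: d = malloc(11) -> d = 0; heap: [0-10 ALLOC][11-44 FREE]
malloc(9): first-fit scan over [0-10 ALLOC][11-44 FREE] -> 11

Answer: 11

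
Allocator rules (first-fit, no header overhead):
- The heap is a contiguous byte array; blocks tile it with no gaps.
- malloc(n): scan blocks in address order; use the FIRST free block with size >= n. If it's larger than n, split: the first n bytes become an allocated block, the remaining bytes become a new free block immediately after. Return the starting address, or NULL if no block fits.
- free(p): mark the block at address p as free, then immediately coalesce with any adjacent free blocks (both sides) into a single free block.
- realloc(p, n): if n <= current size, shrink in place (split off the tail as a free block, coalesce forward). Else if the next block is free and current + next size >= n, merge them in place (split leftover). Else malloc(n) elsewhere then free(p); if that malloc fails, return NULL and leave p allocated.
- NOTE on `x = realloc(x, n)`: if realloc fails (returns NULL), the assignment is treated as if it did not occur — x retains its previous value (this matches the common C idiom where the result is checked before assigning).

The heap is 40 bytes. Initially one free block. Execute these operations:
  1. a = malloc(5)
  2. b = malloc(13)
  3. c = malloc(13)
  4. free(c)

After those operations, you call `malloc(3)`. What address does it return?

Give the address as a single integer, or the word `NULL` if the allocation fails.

Answer: 18

Derivation:
Op 1: a = malloc(5) -> a = 0; heap: [0-4 ALLOC][5-39 FREE]
Op 2: b = malloc(13) -> b = 5; heap: [0-4 ALLOC][5-17 ALLOC][18-39 FREE]
Op 3: c = malloc(13) -> c = 18; heap: [0-4 ALLOC][5-17 ALLOC][18-30 ALLOC][31-39 FREE]
Op 4: free(c) -> (freed c); heap: [0-4 ALLOC][5-17 ALLOC][18-39 FREE]
malloc(3): first-fit scan over [0-4 ALLOC][5-17 ALLOC][18-39 FREE] -> 18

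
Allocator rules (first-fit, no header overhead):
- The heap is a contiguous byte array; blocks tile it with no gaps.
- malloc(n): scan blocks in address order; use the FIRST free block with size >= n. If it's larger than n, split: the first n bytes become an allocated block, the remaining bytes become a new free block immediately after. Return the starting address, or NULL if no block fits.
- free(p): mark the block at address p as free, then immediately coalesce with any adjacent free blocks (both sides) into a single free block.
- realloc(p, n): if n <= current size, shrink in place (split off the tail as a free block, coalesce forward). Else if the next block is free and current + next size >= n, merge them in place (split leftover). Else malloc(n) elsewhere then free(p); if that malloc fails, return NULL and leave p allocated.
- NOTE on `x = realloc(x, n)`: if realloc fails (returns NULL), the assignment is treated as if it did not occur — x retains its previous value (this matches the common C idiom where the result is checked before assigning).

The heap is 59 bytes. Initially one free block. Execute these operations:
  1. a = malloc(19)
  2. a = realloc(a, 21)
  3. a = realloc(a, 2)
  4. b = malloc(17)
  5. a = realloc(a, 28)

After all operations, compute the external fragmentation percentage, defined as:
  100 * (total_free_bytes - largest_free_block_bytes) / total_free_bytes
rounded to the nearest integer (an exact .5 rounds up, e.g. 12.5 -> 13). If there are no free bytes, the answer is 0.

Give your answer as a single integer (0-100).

Answer: 14

Derivation:
Op 1: a = malloc(19) -> a = 0; heap: [0-18 ALLOC][19-58 FREE]
Op 2: a = realloc(a, 21) -> a = 0; heap: [0-20 ALLOC][21-58 FREE]
Op 3: a = realloc(a, 2) -> a = 0; heap: [0-1 ALLOC][2-58 FREE]
Op 4: b = malloc(17) -> b = 2; heap: [0-1 ALLOC][2-18 ALLOC][19-58 FREE]
Op 5: a = realloc(a, 28) -> a = 19; heap: [0-1 FREE][2-18 ALLOC][19-46 ALLOC][47-58 FREE]
Free blocks: [2 12] total_free=14 largest=12 -> 100*(14-12)/14 = 200/14 ≈ 14.286 -> rounds to 14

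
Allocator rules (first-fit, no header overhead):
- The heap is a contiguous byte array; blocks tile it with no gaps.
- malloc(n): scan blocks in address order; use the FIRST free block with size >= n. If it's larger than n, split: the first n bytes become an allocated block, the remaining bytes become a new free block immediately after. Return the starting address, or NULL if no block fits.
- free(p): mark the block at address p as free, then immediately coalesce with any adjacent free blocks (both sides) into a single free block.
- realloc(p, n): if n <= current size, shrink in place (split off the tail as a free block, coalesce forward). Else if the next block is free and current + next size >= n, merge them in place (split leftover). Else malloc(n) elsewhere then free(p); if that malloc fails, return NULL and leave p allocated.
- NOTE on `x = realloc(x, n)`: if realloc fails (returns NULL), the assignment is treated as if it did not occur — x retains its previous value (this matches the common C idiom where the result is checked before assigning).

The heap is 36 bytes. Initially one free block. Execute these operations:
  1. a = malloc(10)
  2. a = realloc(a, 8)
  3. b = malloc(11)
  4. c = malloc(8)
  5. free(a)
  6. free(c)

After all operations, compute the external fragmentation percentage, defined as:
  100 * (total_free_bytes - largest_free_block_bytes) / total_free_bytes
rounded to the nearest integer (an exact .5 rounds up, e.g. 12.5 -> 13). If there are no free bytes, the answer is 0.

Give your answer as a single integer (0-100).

Answer: 32

Derivation:
Op 1: a = malloc(10) -> a = 0; heap: [0-9 ALLOC][10-35 FREE]
Op 2: a = realloc(a, 8) -> a = 0; heap: [0-7 ALLOC][8-35 FREE]
Op 3: b = malloc(11) -> b = 8; heap: [0-7 ALLOC][8-18 ALLOC][19-35 FREE]
Op 4: c = malloc(8) -> c = 19; heap: [0-7 ALLOC][8-18 ALLOC][19-26 ALLOC][27-35 FREE]
Op 5: free(a) -> (freed a); heap: [0-7 FREE][8-18 ALLOC][19-26 ALLOC][27-35 FREE]
Op 6: free(c) -> (freed c); heap: [0-7 FREE][8-18 ALLOC][19-35 FREE]
Free blocks: [8 17] total_free=25 largest=17 -> 100*(25-17)/25 = 800/25 = 32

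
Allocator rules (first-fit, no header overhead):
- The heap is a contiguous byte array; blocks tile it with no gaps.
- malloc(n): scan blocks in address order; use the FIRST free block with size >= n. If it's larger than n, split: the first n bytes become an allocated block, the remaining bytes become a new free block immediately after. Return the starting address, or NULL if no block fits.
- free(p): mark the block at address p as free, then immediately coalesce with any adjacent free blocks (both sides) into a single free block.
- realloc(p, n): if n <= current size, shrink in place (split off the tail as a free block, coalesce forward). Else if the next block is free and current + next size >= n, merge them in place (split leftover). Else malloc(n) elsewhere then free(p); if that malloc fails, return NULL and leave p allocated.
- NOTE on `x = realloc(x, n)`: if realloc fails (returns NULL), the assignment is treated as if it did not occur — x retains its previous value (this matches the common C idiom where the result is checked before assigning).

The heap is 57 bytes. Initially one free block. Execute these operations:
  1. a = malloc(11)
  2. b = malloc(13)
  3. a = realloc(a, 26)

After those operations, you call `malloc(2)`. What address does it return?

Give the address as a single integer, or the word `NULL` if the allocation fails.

Answer: 0

Derivation:
Op 1: a = malloc(11) -> a = 0; heap: [0-10 ALLOC][11-56 FREE]
Op 2: b = malloc(13) -> b = 11; heap: [0-10 ALLOC][11-23 ALLOC][24-56 FREE]
Op 3: a = realloc(a, 26) -> a = 24; heap: [0-10 FREE][11-23 ALLOC][24-49 ALLOC][50-56 FREE]
malloc(2): first-fit scan over [0-10 FREE][11-23 ALLOC][24-49 ALLOC][50-56 FREE] -> 0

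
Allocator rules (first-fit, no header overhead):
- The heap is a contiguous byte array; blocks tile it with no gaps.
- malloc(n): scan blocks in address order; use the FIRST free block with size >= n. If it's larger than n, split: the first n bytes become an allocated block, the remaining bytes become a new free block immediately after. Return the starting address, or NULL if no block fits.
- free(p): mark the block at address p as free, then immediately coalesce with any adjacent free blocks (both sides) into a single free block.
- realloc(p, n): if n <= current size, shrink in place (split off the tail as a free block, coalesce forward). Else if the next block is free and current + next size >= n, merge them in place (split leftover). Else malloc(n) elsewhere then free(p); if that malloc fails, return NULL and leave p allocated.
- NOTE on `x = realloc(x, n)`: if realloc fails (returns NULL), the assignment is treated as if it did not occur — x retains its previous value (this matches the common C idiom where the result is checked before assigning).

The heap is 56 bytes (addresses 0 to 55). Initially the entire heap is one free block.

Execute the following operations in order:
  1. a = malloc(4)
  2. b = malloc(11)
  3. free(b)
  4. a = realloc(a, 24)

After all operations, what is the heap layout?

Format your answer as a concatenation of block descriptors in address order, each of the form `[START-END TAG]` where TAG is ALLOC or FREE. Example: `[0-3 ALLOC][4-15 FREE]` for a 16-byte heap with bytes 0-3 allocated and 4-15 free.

Answer: [0-23 ALLOC][24-55 FREE]

Derivation:
Op 1: a = malloc(4) -> a = 0; heap: [0-3 ALLOC][4-55 FREE]
Op 2: b = malloc(11) -> b = 4; heap: [0-3 ALLOC][4-14 ALLOC][15-55 FREE]
Op 3: free(b) -> (freed b); heap: [0-3 ALLOC][4-55 FREE]
Op 4: a = realloc(a, 24) -> a = 0; heap: [0-23 ALLOC][24-55 FREE]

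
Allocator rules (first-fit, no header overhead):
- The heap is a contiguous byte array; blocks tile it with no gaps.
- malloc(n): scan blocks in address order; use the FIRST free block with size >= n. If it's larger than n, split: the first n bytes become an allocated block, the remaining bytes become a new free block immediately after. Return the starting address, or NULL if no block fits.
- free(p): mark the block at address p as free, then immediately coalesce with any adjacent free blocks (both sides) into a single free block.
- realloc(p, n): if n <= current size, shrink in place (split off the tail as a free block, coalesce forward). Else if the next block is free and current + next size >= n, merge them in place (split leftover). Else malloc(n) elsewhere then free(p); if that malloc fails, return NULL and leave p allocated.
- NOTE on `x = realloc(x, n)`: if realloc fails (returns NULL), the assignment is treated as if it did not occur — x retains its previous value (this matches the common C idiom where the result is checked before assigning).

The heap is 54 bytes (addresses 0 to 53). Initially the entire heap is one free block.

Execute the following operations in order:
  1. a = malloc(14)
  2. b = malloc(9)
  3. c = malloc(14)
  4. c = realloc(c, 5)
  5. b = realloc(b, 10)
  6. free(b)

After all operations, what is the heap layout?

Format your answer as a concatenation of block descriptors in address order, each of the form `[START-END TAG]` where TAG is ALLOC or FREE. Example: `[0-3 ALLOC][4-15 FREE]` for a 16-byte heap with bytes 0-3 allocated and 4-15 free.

Op 1: a = malloc(14) -> a = 0; heap: [0-13 ALLOC][14-53 FREE]
Op 2: b = malloc(9) -> b = 14; heap: [0-13 ALLOC][14-22 ALLOC][23-53 FREE]
Op 3: c = malloc(14) -> c = 23; heap: [0-13 ALLOC][14-22 ALLOC][23-36 ALLOC][37-53 FREE]
Op 4: c = realloc(c, 5) -> c = 23; heap: [0-13 ALLOC][14-22 ALLOC][23-27 ALLOC][28-53 FREE]
Op 5: b = realloc(b, 10) -> b = 28; heap: [0-13 ALLOC][14-22 FREE][23-27 ALLOC][28-37 ALLOC][38-53 FREE]
Op 6: free(b) -> (freed b); heap: [0-13 ALLOC][14-22 FREE][23-27 ALLOC][28-53 FREE]

Answer: [0-13 ALLOC][14-22 FREE][23-27 ALLOC][28-53 FREE]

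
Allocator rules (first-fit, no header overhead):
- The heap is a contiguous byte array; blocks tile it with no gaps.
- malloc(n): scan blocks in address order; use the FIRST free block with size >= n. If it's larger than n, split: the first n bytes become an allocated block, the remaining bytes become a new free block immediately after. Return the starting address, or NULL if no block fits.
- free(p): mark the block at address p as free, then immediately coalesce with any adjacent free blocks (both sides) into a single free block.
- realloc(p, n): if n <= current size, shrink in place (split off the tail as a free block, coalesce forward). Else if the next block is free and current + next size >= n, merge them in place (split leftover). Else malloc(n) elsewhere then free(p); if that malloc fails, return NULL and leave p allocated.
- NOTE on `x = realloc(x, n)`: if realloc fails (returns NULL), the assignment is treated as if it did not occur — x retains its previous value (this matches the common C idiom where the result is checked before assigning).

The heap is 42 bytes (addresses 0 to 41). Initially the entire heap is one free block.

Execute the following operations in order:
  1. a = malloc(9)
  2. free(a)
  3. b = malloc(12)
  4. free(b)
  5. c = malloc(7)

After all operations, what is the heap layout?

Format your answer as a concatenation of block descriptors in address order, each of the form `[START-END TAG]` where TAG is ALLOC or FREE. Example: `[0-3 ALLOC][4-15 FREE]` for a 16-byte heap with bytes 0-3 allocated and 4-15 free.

Answer: [0-6 ALLOC][7-41 FREE]

Derivation:
Op 1: a = malloc(9) -> a = 0; heap: [0-8 ALLOC][9-41 FREE]
Op 2: free(a) -> (freed a); heap: [0-41 FREE]
Op 3: b = malloc(12) -> b = 0; heap: [0-11 ALLOC][12-41 FREE]
Op 4: free(b) -> (freed b); heap: [0-41 FREE]
Op 5: c = malloc(7) -> c = 0; heap: [0-6 ALLOC][7-41 FREE]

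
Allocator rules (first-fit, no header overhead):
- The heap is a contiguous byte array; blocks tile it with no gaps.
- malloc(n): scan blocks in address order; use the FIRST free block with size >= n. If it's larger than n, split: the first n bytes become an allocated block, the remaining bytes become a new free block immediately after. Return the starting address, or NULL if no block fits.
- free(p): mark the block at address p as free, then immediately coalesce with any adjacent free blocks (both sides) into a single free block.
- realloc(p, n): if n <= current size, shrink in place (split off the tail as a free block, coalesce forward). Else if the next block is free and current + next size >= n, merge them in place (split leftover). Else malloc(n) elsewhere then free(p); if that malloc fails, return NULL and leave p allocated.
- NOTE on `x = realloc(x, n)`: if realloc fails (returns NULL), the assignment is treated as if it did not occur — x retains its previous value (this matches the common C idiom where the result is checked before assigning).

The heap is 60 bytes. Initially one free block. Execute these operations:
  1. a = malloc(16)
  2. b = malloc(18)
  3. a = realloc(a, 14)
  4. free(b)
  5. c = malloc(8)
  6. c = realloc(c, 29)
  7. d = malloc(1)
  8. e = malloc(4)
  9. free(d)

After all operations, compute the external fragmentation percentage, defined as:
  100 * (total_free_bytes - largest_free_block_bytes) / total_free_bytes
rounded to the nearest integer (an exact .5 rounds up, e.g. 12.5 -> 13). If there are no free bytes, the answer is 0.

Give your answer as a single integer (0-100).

Op 1: a = malloc(16) -> a = 0; heap: [0-15 ALLOC][16-59 FREE]
Op 2: b = malloc(18) -> b = 16; heap: [0-15 ALLOC][16-33 ALLOC][34-59 FREE]
Op 3: a = realloc(a, 14) -> a = 0; heap: [0-13 ALLOC][14-15 FREE][16-33 ALLOC][34-59 FREE]
Op 4: free(b) -> (freed b); heap: [0-13 ALLOC][14-59 FREE]
Op 5: c = malloc(8) -> c = 14; heap: [0-13 ALLOC][14-21 ALLOC][22-59 FREE]
Op 6: c = realloc(c, 29) -> c = 14; heap: [0-13 ALLOC][14-42 ALLOC][43-59 FREE]
Op 7: d = malloc(1) -> d = 43; heap: [0-13 ALLOC][14-42 ALLOC][43-43 ALLOC][44-59 FREE]
Op 8: e = malloc(4) -> e = 44; heap: [0-13 ALLOC][14-42 ALLOC][43-43 ALLOC][44-47 ALLOC][48-59 FREE]
Op 9: free(d) -> (freed d); heap: [0-13 ALLOC][14-42 ALLOC][43-43 FREE][44-47 ALLOC][48-59 FREE]
Free blocks: [1 12] total_free=13 largest=12 -> 100*(13-12)/13 = 100/13 ≈ 7.692 -> rounds to 8

Answer: 8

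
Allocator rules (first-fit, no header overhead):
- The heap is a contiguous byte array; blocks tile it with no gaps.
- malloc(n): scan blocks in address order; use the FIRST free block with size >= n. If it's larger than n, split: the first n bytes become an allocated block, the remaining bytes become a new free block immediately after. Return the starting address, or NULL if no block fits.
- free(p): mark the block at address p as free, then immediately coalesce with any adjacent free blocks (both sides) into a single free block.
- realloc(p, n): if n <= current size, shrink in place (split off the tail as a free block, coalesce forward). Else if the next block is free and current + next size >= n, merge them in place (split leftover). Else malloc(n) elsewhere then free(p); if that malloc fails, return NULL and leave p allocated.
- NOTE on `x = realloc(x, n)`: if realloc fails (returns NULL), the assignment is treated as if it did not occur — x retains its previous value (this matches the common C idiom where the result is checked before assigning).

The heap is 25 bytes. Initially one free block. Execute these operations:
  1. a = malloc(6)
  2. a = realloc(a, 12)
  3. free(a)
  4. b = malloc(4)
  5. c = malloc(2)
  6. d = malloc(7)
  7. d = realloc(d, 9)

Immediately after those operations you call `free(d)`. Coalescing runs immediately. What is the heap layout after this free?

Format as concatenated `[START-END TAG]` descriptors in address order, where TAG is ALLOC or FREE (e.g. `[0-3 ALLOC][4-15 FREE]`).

Answer: [0-3 ALLOC][4-5 ALLOC][6-24 FREE]

Derivation:
Op 1: a = malloc(6) -> a = 0; heap: [0-5 ALLOC][6-24 FREE]
Op 2: a = realloc(a, 12) -> a = 0; heap: [0-11 ALLOC][12-24 FREE]
Op 3: free(a) -> (freed a); heap: [0-24 FREE]
Op 4: b = malloc(4) -> b = 0; heap: [0-3 ALLOC][4-24 FREE]
Op 5: c = malloc(2) -> c = 4; heap: [0-3 ALLOC][4-5 ALLOC][6-24 FREE]
Op 6: d = malloc(7) -> d = 6; heap: [0-3 ALLOC][4-5 ALLOC][6-12 ALLOC][13-24 FREE]
Op 7: d = realloc(d, 9) -> d = 6; heap: [0-3 ALLOC][4-5 ALLOC][6-14 ALLOC][15-24 FREE]
free(d): d = 6 -> block [6-14 ALLOC]; mark free, coalesce with adjacent free neighbors -> [0-3 ALLOC][4-5 ALLOC][6-24 FREE]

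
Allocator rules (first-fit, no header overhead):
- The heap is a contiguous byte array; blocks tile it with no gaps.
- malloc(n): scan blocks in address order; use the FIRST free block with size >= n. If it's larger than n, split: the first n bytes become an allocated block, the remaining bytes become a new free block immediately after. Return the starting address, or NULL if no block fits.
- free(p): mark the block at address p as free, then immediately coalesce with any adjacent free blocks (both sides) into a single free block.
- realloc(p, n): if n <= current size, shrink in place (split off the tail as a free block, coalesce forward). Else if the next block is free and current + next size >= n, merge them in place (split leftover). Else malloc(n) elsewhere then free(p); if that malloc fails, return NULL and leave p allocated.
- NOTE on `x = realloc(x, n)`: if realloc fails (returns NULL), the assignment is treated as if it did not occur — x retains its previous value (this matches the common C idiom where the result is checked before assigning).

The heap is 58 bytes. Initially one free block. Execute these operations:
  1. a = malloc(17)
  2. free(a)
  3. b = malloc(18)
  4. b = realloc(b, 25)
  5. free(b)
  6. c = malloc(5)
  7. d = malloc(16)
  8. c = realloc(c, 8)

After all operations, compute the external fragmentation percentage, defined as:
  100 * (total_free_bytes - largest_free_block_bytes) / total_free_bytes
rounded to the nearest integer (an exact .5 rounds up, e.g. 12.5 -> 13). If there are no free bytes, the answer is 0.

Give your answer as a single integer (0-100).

Op 1: a = malloc(17) -> a = 0; heap: [0-16 ALLOC][17-57 FREE]
Op 2: free(a) -> (freed a); heap: [0-57 FREE]
Op 3: b = malloc(18) -> b = 0; heap: [0-17 ALLOC][18-57 FREE]
Op 4: b = realloc(b, 25) -> b = 0; heap: [0-24 ALLOC][25-57 FREE]
Op 5: free(b) -> (freed b); heap: [0-57 FREE]
Op 6: c = malloc(5) -> c = 0; heap: [0-4 ALLOC][5-57 FREE]
Op 7: d = malloc(16) -> d = 5; heap: [0-4 ALLOC][5-20 ALLOC][21-57 FREE]
Op 8: c = realloc(c, 8) -> c = 21; heap: [0-4 FREE][5-20 ALLOC][21-28 ALLOC][29-57 FREE]
Free blocks: [5 29] total_free=34 largest=29 -> 100*(34-29)/34 = 500/34 ≈ 14.706 -> rounds to 15

Answer: 15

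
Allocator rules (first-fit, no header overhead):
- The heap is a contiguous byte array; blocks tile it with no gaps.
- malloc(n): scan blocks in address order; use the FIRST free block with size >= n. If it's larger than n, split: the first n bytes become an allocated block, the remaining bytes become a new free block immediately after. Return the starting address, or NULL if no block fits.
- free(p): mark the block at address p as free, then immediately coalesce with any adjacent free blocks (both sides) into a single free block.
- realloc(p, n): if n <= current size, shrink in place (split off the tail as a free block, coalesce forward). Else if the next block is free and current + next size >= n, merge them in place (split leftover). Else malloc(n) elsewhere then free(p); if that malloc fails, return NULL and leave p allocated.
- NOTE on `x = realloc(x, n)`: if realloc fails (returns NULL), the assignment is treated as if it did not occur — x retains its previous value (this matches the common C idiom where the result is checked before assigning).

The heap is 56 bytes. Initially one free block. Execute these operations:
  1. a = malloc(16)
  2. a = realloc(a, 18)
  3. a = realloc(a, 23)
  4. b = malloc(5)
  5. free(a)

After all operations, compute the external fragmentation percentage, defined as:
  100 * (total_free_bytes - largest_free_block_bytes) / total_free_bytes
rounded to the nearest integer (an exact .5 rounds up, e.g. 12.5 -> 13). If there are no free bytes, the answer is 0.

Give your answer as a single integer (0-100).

Answer: 45

Derivation:
Op 1: a = malloc(16) -> a = 0; heap: [0-15 ALLOC][16-55 FREE]
Op 2: a = realloc(a, 18) -> a = 0; heap: [0-17 ALLOC][18-55 FREE]
Op 3: a = realloc(a, 23) -> a = 0; heap: [0-22 ALLOC][23-55 FREE]
Op 4: b = malloc(5) -> b = 23; heap: [0-22 ALLOC][23-27 ALLOC][28-55 FREE]
Op 5: free(a) -> (freed a); heap: [0-22 FREE][23-27 ALLOC][28-55 FREE]
Free blocks: [23 28] total_free=51 largest=28 -> 100*(51-28)/51 = 2300/51 ≈ 45.098 -> rounds to 45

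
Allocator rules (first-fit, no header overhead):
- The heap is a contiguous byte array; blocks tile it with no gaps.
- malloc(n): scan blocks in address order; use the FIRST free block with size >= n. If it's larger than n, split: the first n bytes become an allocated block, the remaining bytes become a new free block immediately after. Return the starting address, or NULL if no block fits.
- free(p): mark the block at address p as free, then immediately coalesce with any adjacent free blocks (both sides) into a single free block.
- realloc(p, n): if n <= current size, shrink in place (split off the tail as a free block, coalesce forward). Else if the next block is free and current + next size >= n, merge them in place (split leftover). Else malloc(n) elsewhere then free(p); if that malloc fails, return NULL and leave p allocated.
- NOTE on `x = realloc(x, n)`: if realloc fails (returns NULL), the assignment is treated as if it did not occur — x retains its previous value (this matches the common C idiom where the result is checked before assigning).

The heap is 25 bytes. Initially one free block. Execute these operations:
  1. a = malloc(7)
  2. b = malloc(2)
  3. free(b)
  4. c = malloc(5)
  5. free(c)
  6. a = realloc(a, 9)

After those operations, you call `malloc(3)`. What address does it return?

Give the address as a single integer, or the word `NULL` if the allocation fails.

Op 1: a = malloc(7) -> a = 0; heap: [0-6 ALLOC][7-24 FREE]
Op 2: b = malloc(2) -> b = 7; heap: [0-6 ALLOC][7-8 ALLOC][9-24 FREE]
Op 3: free(b) -> (freed b); heap: [0-6 ALLOC][7-24 FREE]
Op 4: c = malloc(5) -> c = 7; heap: [0-6 ALLOC][7-11 ALLOC][12-24 FREE]
Op 5: free(c) -> (freed c); heap: [0-6 ALLOC][7-24 FREE]
Op 6: a = realloc(a, 9) -> a = 0; heap: [0-8 ALLOC][9-24 FREE]
malloc(3): first-fit scan over [0-8 ALLOC][9-24 FREE] -> 9

Answer: 9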